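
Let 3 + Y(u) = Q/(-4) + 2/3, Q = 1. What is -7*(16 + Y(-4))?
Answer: -1127/12 ≈ -93.917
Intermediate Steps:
Y(u) = -31/12 (Y(u) = -3 + (1/(-4) + 2/3) = -3 + (1*(-¼) + 2*(⅓)) = -3 + (-¼ + ⅔) = -3 + 5/12 = -31/12)
-7*(16 + Y(-4)) = -7*(16 - 31/12) = -7*161/12 = -1127/12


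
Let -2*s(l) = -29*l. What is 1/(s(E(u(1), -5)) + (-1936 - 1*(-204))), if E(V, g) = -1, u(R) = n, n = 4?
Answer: -2/3493 ≈ -0.00057257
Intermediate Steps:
u(R) = 4
s(l) = 29*l/2 (s(l) = -(-29)*l/2 = 29*l/2)
1/(s(E(u(1), -5)) + (-1936 - 1*(-204))) = 1/((29/2)*(-1) + (-1936 - 1*(-204))) = 1/(-29/2 + (-1936 + 204)) = 1/(-29/2 - 1732) = 1/(-3493/2) = -2/3493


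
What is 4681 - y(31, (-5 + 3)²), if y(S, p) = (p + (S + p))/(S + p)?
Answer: 163796/35 ≈ 4679.9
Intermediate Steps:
y(S, p) = (S + 2*p)/(S + p)
4681 - y(31, (-5 + 3)²) = 4681 - (31 + 2*(-5 + 3)²)/(31 + (-5 + 3)²) = 4681 - (31 + 2*(-2)²)/(31 + (-2)²) = 4681 - (31 + 2*4)/(31 + 4) = 4681 - (31 + 8)/35 = 4681 - 39/35 = 163796/35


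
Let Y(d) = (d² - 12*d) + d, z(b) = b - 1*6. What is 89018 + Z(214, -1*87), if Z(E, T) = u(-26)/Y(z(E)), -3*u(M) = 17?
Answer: 10942804687/122928 ≈ 89018.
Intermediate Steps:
z(b) = -6 + b (z(b) = b - 6 = -6 + b)
u(M) = -17/3 (u(M) = -⅓*17 = -17/3)
Y(d) = d² - 11*d
Z(E, T) = -17/(3*(-17 + E)*(-6 + E)) (Z(E, T) = -17*1/((-11 + (-6 + E))*(-6 + E))/3 = -17*1/((-17 + E)*(-6 + E))/3 = -17/(3*(-17 + E)*(-6 + E)))
89018 + Z(214, -1*87) = 89018 - 17/(3*(-17 + 214)*(-6 + 214)) = 89018 - 17/3/(197*208) = 89018 - 17/3*1/197*1/208 = 89018 - 17/122928 = 10942804687/122928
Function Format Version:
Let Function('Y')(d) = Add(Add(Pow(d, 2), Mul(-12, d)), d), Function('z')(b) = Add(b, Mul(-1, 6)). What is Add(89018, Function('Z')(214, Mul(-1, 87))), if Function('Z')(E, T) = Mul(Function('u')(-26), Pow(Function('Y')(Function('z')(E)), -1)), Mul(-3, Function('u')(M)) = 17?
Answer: Rational(10942804687, 122928) ≈ 89018.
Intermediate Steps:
Function('z')(b) = Add(-6, b) (Function('z')(b) = Add(b, -6) = Add(-6, b))
Function('u')(M) = Rational(-17, 3) (Function('u')(M) = Mul(Rational(-1, 3), 17) = Rational(-17, 3))
Function('Y')(d) = Add(Pow(d, 2), Mul(-11, d))
Function('Z')(E, T) = Mul(Rational(-17, 3), Pow(Add(-17, E), -1), Pow(Add(-6, E), -1)) (Function('Z')(E, T) = Mul(Rational(-17, 3), Pow(Mul(Add(-6, E), Add(-11, Add(-6, E))), -1)) = Mul(Rational(-17, 3), Pow(Mul(Add(-6, E), Add(-17, E)), -1)) = Mul(Rational(-17, 3), Pow(Mul(Add(-17, E), Add(-6, E)), -1)) = Mul(Rational(-17, 3), Mul(Pow(Add(-17, E), -1), Pow(Add(-6, E), -1))) = Mul(Rational(-17, 3), Pow(Add(-17, E), -1), Pow(Add(-6, E), -1)))
Add(89018, Function('Z')(214, Mul(-1, 87))) = Add(89018, Mul(Rational(-17, 3), Pow(Add(-17, 214), -1), Pow(Add(-6, 214), -1))) = Add(89018, Mul(Rational(-17, 3), Pow(197, -1), Pow(208, -1))) = Add(89018, Mul(Rational(-17, 3), Rational(1, 197), Rational(1, 208))) = Add(89018, Rational(-17, 122928)) = Rational(10942804687, 122928)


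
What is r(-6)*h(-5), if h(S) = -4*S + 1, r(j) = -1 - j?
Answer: 105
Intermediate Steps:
h(S) = 1 - 4*S
r(-6)*h(-5) = (-1 - 1*(-6))*(1 - 4*(-5)) = (-1 + 6)*(1 + 20) = 5*21 = 105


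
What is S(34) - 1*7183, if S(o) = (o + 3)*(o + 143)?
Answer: -634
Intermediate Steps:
S(o) = (3 + o)*(143 + o)
S(34) - 1*7183 = (429 + 34**2 + 146*34) - 1*7183 = (429 + 1156 + 4964) - 7183 = 6549 - 7183 = -634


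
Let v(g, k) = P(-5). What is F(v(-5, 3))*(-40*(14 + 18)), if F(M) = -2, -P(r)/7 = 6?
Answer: 2560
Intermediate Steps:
P(r) = -42 (P(r) = -7*6 = -42)
v(g, k) = -42
F(v(-5, 3))*(-40*(14 + 18)) = -(-80)*(14 + 18) = -(-80)*32 = -2*(-1280) = 2560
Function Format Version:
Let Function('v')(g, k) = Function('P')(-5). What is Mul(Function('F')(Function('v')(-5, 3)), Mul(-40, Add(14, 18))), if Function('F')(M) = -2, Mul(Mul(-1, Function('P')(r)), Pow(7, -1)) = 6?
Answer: 2560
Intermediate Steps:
Function('P')(r) = -42 (Function('P')(r) = Mul(-7, 6) = -42)
Function('v')(g, k) = -42
Mul(Function('F')(Function('v')(-5, 3)), Mul(-40, Add(14, 18))) = Mul(-2, Mul(-40, Add(14, 18))) = Mul(-2, Mul(-40, 32)) = Mul(-2, -1280) = 2560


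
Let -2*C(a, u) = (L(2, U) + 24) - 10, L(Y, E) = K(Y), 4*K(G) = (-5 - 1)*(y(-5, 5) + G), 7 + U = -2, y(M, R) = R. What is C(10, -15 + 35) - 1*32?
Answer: -135/4 ≈ -33.750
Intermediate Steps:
U = -9 (U = -7 - 2 = -9)
K(G) = -15/2 - 3*G/2 (K(G) = ((-5 - 1)*(5 + G))/4 = (-6*(5 + G))/4 = (-30 - 6*G)/4 = -15/2 - 3*G/2)
L(Y, E) = -15/2 - 3*Y/2
C(a, u) = -7/4 (C(a, u) = -(((-15/2 - 3/2*2) + 24) - 10)/2 = -(((-15/2 - 3) + 24) - 10)/2 = -((-21/2 + 24) - 10)/2 = -(27/2 - 10)/2 = -1/2*7/2 = -7/4)
C(10, -15 + 35) - 1*32 = -7/4 - 1*32 = -7/4 - 32 = -135/4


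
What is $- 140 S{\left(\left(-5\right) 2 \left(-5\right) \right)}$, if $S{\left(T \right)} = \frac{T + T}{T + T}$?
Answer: $-140$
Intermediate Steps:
$S{\left(T \right)} = 1$ ($S{\left(T \right)} = \frac{2 T}{2 T} = 2 T \frac{1}{2 T} = 1$)
$- 140 S{\left(\left(-5\right) 2 \left(-5\right) \right)} = \left(-140\right) 1 = -140$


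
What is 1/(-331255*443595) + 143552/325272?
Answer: 878915433184247/1991519315558925 ≈ 0.44133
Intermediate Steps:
1/(-331255*443595) + 143552/325272 = -1/331255*1/443595 + 143552*(1/325272) = -1/146943061725 + 17944/40659 = 878915433184247/1991519315558925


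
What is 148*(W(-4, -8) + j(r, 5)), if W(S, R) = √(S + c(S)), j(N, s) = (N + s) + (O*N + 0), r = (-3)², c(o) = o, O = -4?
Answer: -3256 + 296*I*√2 ≈ -3256.0 + 418.61*I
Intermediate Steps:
r = 9
j(N, s) = s - 3*N (j(N, s) = (N + s) + (-4*N + 0) = (N + s) - 4*N = s - 3*N)
W(S, R) = √2*√S (W(S, R) = √(S + S) = √(2*S) = √2*√S)
148*(W(-4, -8) + j(r, 5)) = 148*(√2*√(-4) + (5 - 3*9)) = 148*(√2*(2*I) + (5 - 27)) = 148*(2*I*√2 - 22) = 148*(-22 + 2*I*√2) = -3256 + 296*I*√2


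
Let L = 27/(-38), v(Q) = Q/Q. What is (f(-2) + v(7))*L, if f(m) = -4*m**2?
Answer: 405/38 ≈ 10.658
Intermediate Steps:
v(Q) = 1
L = -27/38 (L = 27*(-1/38) = -27/38 ≈ -0.71053)
(f(-2) + v(7))*L = (-4*(-2)**2 + 1)*(-27/38) = (-4*4 + 1)*(-27/38) = (-16 + 1)*(-27/38) = -15*(-27/38) = 405/38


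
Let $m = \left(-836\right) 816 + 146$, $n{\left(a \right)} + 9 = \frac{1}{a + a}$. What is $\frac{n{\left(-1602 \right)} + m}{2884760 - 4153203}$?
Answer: $\frac{2185252957}{4064091372} \approx 0.5377$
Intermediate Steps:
$n{\left(a \right)} = -9 + \frac{1}{2 a}$ ($n{\left(a \right)} = -9 + \frac{1}{a + a} = -9 + \frac{1}{2 a}$)
$m = -682030$ ($m = -682176 + 146 = -682030$)
$\frac{n{\left(-1602 \right)} + m}{2884760 - 4153203} = \frac{\left(-9 + \frac{1}{2 \left(-1602\right)}\right) - 682030}{2884760 - 4153203} = \frac{\left(-9 + \frac{1}{2} \left(- \frac{1}{1602}\right)\right) - 682030}{-1268443} = \left(\left(-9 - \frac{1}{3204}\right) - 682030\right) \left(- \frac{1}{1268443}\right) = \left(- \frac{28837}{3204} - 682030\right) \left(- \frac{1}{1268443}\right) = \left(- \frac{2185252957}{3204}\right) \left(- \frac{1}{1268443}\right) = \frac{2185252957}{4064091372}$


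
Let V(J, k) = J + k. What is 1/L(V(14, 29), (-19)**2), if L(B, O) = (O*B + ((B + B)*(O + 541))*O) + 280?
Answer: 1/28019295 ≈ 3.5690e-8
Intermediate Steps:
L(B, O) = 280 + B*O + 2*B*O*(541 + O) (L(B, O) = (B*O + ((2*B)*(541 + O))*O) + 280 = (B*O + (2*B*(541 + O))*O) + 280 = (B*O + 2*B*O*(541 + O)) + 280 = 280 + B*O + 2*B*O*(541 + O))
1/L(V(14, 29), (-19)**2) = 1/(280 + 2*(14 + 29)*((-19)**2)**2 + 1083*(14 + 29)*(-19)**2) = 1/(280 + 2*43*361**2 + 1083*43*361) = 1/(280 + 2*43*130321 + 16811409) = 1/(280 + 11207606 + 16811409) = 1/28019295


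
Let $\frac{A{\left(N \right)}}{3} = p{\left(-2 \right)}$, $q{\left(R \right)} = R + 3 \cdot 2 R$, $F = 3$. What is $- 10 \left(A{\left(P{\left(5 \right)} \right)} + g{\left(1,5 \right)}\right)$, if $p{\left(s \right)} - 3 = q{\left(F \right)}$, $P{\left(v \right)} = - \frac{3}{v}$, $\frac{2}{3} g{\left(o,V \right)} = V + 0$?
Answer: $-795$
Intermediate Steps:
$g{\left(o,V \right)} = \frac{3 V}{2}$ ($g{\left(o,V \right)} = \frac{3 \left(V + 0\right)}{2} = \frac{3 V}{2}$)
$q{\left(R \right)} = 7 R$ ($q{\left(R \right)} = R + 6 R = 7 R$)
$p{\left(s \right)} = 24$ ($p{\left(s \right)} = 3 + 7 \cdot 3 = 3 + 21 = 24$)
$A{\left(N \right)} = 72$ ($A{\left(N \right)} = 3 \cdot 24 = 72$)
$- 10 \left(A{\left(P{\left(5 \right)} \right)} + g{\left(1,5 \right)}\right) = - 10 \left(72 + \frac{3}{2} \cdot 5\right) = - 10 \left(72 + \frac{15}{2}\right) = \left(-10\right) \frac{159}{2} = -795$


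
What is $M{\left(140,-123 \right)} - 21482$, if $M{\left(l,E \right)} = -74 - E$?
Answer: $-21433$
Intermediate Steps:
$M{\left(140,-123 \right)} - 21482 = \left(-74 - -123\right) - 21482 = \left(-74 + 123\right) - 21482 = 49 - 21482 = -21433$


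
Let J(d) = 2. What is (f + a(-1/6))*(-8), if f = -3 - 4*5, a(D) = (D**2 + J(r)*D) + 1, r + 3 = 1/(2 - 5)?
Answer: 1606/9 ≈ 178.44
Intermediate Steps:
r = -10/3 (r = -3 + 1/(2 - 5) = -3 + 1/(-3) = -3 - 1/3 = -10/3 ≈ -3.3333)
a(D) = 1 + D**2 + 2*D (a(D) = (D**2 + 2*D) + 1 = 1 + D**2 + 2*D)
f = -23 (f = -3 - 20 = -23)
(f + a(-1/6))*(-8) = (-23 + (1 + (-1/6)**2 + 2*(-1/6)))*(-8) = (-23 + (1 + 1/36 - 1/3))*(-8) = (-23 + 25/36)*(-8) = -803/36*(-8) = 1606/9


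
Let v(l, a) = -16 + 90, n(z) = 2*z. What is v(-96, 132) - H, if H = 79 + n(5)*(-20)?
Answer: 195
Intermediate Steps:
v(l, a) = 74
H = -121 (H = 79 + (2*5)*(-20) = 79 + 10*(-20) = 79 - 200 = -121)
v(-96, 132) - H = 74 - 1*(-121) = 74 + 121 = 195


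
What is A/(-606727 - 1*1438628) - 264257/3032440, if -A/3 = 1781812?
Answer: 1044614304507/413494421080 ≈ 2.5263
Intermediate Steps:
A = -5345436 (A = -3*1781812 = -5345436)
A/(-606727 - 1*1438628) - 264257/3032440 = -5345436/(-606727 - 1*1438628) - 264257/3032440 = -5345436/(-606727 - 1438628) - 264257*1/3032440 = -5345436/(-2045355) - 264257/3032440 = -5345436*(-1/2045355) - 264257/3032440 = 1781812/681785 - 264257/3032440 = 1044614304507/413494421080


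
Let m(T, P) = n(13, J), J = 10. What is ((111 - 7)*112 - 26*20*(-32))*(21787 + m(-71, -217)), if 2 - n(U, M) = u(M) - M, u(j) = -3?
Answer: 616734976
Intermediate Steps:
n(U, M) = 5 + M (n(U, M) = 2 - (-3 - M) = 2 + (3 + M) = 5 + M)
m(T, P) = 15 (m(T, P) = 5 + 10 = 15)
((111 - 7)*112 - 26*20*(-32))*(21787 + m(-71, -217)) = ((111 - 7)*112 - 26*20*(-32))*(21787 + 15) = (104*112 - 520*(-32))*21802 = (11648 + 16640)*21802 = 28288*21802 = 616734976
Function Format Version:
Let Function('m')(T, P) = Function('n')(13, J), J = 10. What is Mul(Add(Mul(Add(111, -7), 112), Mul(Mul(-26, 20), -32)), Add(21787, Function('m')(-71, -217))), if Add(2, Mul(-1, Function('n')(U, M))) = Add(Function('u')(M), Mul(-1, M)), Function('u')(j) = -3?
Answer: 616734976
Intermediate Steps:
Function('n')(U, M) = Add(5, M) (Function('n')(U, M) = Add(2, Mul(-1, Add(-3, Mul(-1, M)))) = Add(2, Add(3, M)) = Add(5, M))
Function('m')(T, P) = 15 (Function('m')(T, P) = Add(5, 10) = 15)
Mul(Add(Mul(Add(111, -7), 112), Mul(Mul(-26, 20), -32)), Add(21787, Function('m')(-71, -217))) = Mul(Add(Mul(Add(111, -7), 112), Mul(Mul(-26, 20), -32)), Add(21787, 15)) = Mul(Add(Mul(104, 112), Mul(-520, -32)), 21802) = Mul(Add(11648, 16640), 21802) = Mul(28288, 21802) = 616734976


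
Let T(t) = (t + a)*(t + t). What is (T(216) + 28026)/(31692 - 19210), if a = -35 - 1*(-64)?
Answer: 66933/6241 ≈ 10.725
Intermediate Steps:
a = 29 (a = -35 + 64 = 29)
T(t) = 2*t*(29 + t) (T(t) = (t + 29)*(t + t) = (29 + t)*(2*t) = 2*t*(29 + t))
(T(216) + 28026)/(31692 - 19210) = (2*216*(29 + 216) + 28026)/(31692 - 19210) = (2*216*245 + 28026)/12482 = (105840 + 28026)*(1/12482) = 133866*(1/12482) = 66933/6241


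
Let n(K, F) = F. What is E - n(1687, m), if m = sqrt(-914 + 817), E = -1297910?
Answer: -1297910 - I*sqrt(97) ≈ -1.2979e+6 - 9.8489*I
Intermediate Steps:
m = I*sqrt(97) (m = sqrt(-97) = I*sqrt(97) ≈ 9.8489*I)
E - n(1687, m) = -1297910 - I*sqrt(97)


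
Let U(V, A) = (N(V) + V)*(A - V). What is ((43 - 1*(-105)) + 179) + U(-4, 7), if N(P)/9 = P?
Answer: -113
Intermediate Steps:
N(P) = 9*P
U(V, A) = 10*V*(A - V) (U(V, A) = (9*V + V)*(A - V) = (10*V)*(A - V) = 10*V*(A - V))
((43 - 1*(-105)) + 179) + U(-4, 7) = ((43 - 1*(-105)) + 179) + 10*(-4)*(7 - 1*(-4)) = ((43 + 105) + 179) + 10*(-4)*(7 + 4) = (148 + 179) + 10*(-4)*11 = 327 - 440 = -113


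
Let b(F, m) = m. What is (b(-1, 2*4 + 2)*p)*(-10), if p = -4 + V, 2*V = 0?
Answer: 400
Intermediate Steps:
V = 0 (V = (½)*0 = 0)
p = -4 (p = -4 + 0 = -4)
(b(-1, 2*4 + 2)*p)*(-10) = ((2*4 + 2)*(-4))*(-10) = ((8 + 2)*(-4))*(-10) = (10*(-4))*(-10) = -40*(-10) = 400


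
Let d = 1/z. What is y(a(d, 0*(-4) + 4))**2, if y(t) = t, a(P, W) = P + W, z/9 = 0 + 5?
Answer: 32761/2025 ≈ 16.178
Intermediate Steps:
z = 45 (z = 9*(0 + 5) = 9*5 = 45)
d = 1/45 ≈ 0.022222
y(a(d, 0*(-4) + 4))**2 = (1/45 + (0*(-4) + 4))**2 = (1/45 + (0 + 4))**2 = (1/45 + 4)**2 = (181/45)**2 = 32761/2025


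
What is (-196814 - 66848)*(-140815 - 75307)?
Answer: 56983158764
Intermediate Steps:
(-196814 - 66848)*(-140815 - 75307) = -263662*(-216122) = 56983158764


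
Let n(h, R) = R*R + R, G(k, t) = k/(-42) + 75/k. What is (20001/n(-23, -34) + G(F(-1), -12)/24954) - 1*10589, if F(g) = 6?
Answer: -690610227331/65329572 ≈ -10571.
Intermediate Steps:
G(k, t) = 75/k - k/42 (G(k, t) = k*(-1/42) + 75/k = -k/42 + 75/k = 75/k - k/42)
n(h, R) = R + R² (n(h, R) = R² + R = R + R²)
(20001/n(-23, -34) + G(F(-1), -12)/24954) - 1*10589 = (20001/((-34*(1 - 34))) + (75/6 - 1/42*6)/24954) - 1*10589 = (20001/((-34*(-33))) + (75*(⅙) - ⅐)*(1/24954)) - 10589 = (20001/1122 + (25/2 - ⅐)*(1/24954)) - 10589 = (20001*(1/1122) + (173/14)*(1/24954)) - 10589 = (6667/374 + 173/349356) - 10589 = 1164610577/65329572 - 10589 = -690610227331/65329572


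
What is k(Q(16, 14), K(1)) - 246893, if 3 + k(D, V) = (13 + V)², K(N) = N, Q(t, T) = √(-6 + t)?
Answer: -246700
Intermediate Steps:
k(D, V) = -3 + (13 + V)²
k(Q(16, 14), K(1)) - 246893 = (-3 + (13 + 1)²) - 246893 = (-3 + 14²) - 246893 = (-3 + 196) - 246893 = 193 - 246893 = -246700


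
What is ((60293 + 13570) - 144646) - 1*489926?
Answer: -560709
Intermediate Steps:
((60293 + 13570) - 144646) - 1*489926 = (73863 - 144646) - 489926 = -70783 - 489926 = -560709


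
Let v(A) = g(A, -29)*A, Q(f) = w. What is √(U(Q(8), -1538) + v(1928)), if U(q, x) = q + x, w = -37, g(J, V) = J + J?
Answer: √7432793 ≈ 2726.3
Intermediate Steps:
g(J, V) = 2*J
Q(f) = -37
v(A) = 2*A² (v(A) = (2*A)*A = 2*A²)
√(U(Q(8), -1538) + v(1928)) = √((-37 - 1538) + 2*1928²) = √(-1575 + 2*3717184) = √(-1575 + 7434368) = √7432793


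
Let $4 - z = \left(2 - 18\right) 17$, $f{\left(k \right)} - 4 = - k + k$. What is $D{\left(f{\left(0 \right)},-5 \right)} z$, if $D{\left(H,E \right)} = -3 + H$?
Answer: $276$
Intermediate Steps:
$f{\left(k \right)} = 4$ ($f{\left(k \right)} = 4 + \left(- k + k\right) = 4 + 0 = 4$)
$z = 276$ ($z = 4 - \left(2 - 18\right) 17 = 4 - \left(-16\right) 17 = 4 - -272 = 4 + 272 = 276$)
$D{\left(f{\left(0 \right)},-5 \right)} z = \left(-3 + 4\right) 276 = 1 \cdot 276 = 276$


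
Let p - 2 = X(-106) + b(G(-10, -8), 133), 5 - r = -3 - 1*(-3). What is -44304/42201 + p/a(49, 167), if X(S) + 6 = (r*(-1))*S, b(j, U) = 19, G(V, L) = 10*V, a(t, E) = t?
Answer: 6942883/689283 ≈ 10.073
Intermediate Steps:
r = 5 (r = 5 - (-3 - 1*(-3)) = 5 - (-3 + 3) = 5 - 1*0 = 5 + 0 = 5)
X(S) = -6 - 5*S (X(S) = -6 + (5*(-1))*S = -6 - 5*S)
p = 545 (p = 2 + ((-6 - 5*(-106)) + 19) = 2 + ((-6 + 530) + 19) = 2 + (524 + 19) = 2 + 543 = 545)
-44304/42201 + p/a(49, 167) = -44304/42201 + 545/49 = -44304*1/42201 + 545*(1/49) = -14768/14067 + 545/49 = 6942883/689283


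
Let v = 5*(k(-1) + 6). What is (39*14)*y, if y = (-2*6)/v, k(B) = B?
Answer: -6552/25 ≈ -262.08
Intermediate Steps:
v = 25 (v = 5*(-1 + 6) = 5*5 = 25)
y = -12/25 (y = -2*6/25 = -12*1/25 = -12/25 ≈ -0.48000)
(39*14)*y = (39*14)*(-12/25) = 546*(-12/25) = -6552/25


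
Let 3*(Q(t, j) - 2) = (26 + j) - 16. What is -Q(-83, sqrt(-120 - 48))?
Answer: -16/3 - 2*I*sqrt(42)/3 ≈ -5.3333 - 4.3205*I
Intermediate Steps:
Q(t, j) = 16/3 + j/3 (Q(t, j) = 2 + ((26 + j) - 16)/3 = 2 + (10 + j)/3 = 2 + (10/3 + j/3) = 16/3 + j/3)
-Q(-83, sqrt(-120 - 48)) = -(16/3 + sqrt(-120 - 48)/3) = -(16/3 + sqrt(-168)/3) = -(16/3 + (2*I*sqrt(42))/3) = -(16/3 + 2*I*sqrt(42)/3) = -16/3 - 2*I*sqrt(42)/3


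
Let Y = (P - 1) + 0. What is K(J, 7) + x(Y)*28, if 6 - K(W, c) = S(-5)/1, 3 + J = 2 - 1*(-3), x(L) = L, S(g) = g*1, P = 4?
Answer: 95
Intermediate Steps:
Y = 3 (Y = (4 - 1) + 0 = 3 + 0 = 3)
S(g) = g
J = 2 (J = -3 + (2 - 1*(-3)) = -3 + (2 + 3) = -3 + 5 = 2)
K(W, c) = 11 (K(W, c) = 6 - (-5)/1 = 6 - (-5) = 6 - 1*(-5) = 6 + 5 = 11)
K(J, 7) + x(Y)*28 = 11 + 3*28 = 11 + 84 = 95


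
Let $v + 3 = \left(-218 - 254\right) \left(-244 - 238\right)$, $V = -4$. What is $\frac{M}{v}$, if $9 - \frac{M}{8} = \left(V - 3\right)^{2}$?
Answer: $- \frac{320}{227501} \approx -0.0014066$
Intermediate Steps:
$M = -320$ ($M = 72 - 8 \left(-4 - 3\right)^{2} = 72 - 8 \left(-7\right)^{2} = 72 - 392 = -320$)
$v = 227501$ ($v = -3 + \left(-218 - 254\right) \left(-244 - 238\right) = -3 - -227504 = -3 + 227504 = 227501$)
$\frac{M}{v} = - \frac{320}{227501}$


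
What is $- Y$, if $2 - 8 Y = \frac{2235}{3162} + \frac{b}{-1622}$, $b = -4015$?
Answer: $\frac{63157}{427397} \approx 0.14777$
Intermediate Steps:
$Y = - \frac{63157}{427397}$ ($Y = \frac{1}{4} - \frac{\frac{2235}{3162} - \frac{4015}{-1622}}{8} = \frac{1}{4} - \frac{2235 \cdot \frac{1}{3162} - - \frac{4015}{1622}}{8} = \frac{1}{4} - \frac{\frac{745}{1054} + \frac{4015}{1622}}{8} = \frac{1}{4} - \frac{680025}{1709588} = - \frac{63157}{427397} \approx -0.14777$)
$- Y = \left(-1\right) \left(- \frac{63157}{427397}\right) = \frac{63157}{427397}$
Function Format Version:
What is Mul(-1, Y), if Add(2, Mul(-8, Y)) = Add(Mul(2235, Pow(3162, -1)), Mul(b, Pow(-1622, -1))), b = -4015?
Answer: Rational(63157, 427397) ≈ 0.14777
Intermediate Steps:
Y = Rational(-63157, 427397) (Y = Add(Rational(1, 4), Mul(Rational(-1, 8), Add(Mul(2235, Pow(3162, -1)), Mul(-4015, Pow(-1622, -1))))) = Add(Rational(1, 4), Mul(Rational(-1, 8), Add(Mul(2235, Rational(1, 3162)), Mul(-4015, Rational(-1, 1622))))) = Add(Rational(1, 4), Mul(Rational(-1, 8), Add(Rational(745, 1054), Rational(4015, 1622)))) = Add(Rational(1, 4), Mul(Rational(-1, 8), Rational(1360050, 427397))) = Add(Rational(1, 4), Rational(-680025, 1709588)) = Rational(-63157, 427397) ≈ -0.14777)
Mul(-1, Y) = Mul(-1, Rational(-63157, 427397)) = Rational(63157, 427397)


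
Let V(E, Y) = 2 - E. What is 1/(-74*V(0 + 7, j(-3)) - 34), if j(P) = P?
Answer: 1/336 ≈ 0.0029762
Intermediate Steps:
1/(-74*V(0 + 7, j(-3)) - 34) = 1/(-74*(2 - (0 + 7)) - 34) = 1/(-74*(2 - 1*7) - 34) = 1/(-74*(2 - 7) - 34) = 1/(-74*(-5) - 34) = 1/(370 - 34) = 1/336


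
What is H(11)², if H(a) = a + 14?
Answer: 625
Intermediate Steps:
H(a) = 14 + a
H(11)² = (14 + 11)² = 25² = 625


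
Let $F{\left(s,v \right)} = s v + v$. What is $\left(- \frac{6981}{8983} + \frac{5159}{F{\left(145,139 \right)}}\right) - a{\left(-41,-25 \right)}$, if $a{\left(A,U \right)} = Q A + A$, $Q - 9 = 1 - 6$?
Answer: $\frac{2867413561}{14023154} \approx 204.48$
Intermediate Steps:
$Q = 4$ ($Q = 9 + \left(1 - 6\right) = 9 - 5 = 4$)
$F{\left(s,v \right)} = v + s v$
$a{\left(A,U \right)} = 5 A$ ($a{\left(A,U \right)} = 4 A + A = 5 A$)
$\left(- \frac{6981}{8983} + \frac{5159}{F{\left(145,139 \right)}}\right) - a{\left(-41,-25 \right)} = \left(- \frac{6981}{8983} + \frac{5159}{139 \left(1 + 145\right)}\right) - 5 \left(-41\right) = \left(\left(-6981\right) \frac{1}{8983} + \frac{5159}{139 \cdot 146}\right) - -205 = \left(- \frac{537}{691} + \frac{5159}{20294}\right) + 205 = - \frac{7333009}{14023154} + 205 = \frac{2867413561}{14023154}$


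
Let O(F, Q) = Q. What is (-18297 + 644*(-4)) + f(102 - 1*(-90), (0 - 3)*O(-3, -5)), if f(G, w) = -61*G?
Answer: -32585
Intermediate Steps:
(-18297 + 644*(-4)) + f(102 - 1*(-90), (0 - 3)*O(-3, -5)) = (-18297 + 644*(-4)) - 61*(102 - 1*(-90)) = (-18297 - 2576) - 61*(102 + 90) = -20873 - 61*192 = -20873 - 11712 = -32585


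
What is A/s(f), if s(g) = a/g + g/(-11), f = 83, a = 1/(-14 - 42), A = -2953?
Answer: 150980984/385795 ≈ 391.35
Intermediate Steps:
a = -1/56 (a = 1/(-56) = -1/56 ≈ -0.017857)
s(g) = -g/11 - 1/(56*g) (s(g) = -1/(56*g) + g/(-11) = -1/(56*g) + g*(-1/11) = -1/(56*g) - g/11 = -g/11 - 1/(56*g))
A/s(f) = -2953/(-1/11*83 - 1/56/83) = -2953/(-83/11 - 1/56*1/83) = -2953/(-83/11 - 1/4648) = -2953/(-385795/51128) = -2953*(-51128/385795) = 150980984/385795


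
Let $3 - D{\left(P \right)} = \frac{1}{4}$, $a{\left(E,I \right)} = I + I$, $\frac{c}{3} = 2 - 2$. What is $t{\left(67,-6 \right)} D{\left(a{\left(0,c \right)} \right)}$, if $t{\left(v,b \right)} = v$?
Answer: $\frac{737}{4} \approx 184.25$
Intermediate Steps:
$c = 0$ ($c = 3 \left(2 - 2\right) = 3 \cdot 0 = 0$)
$a{\left(E,I \right)} = 2 I$
$D{\left(P \right)} = \frac{11}{4}$ ($D{\left(P \right)} = 3 - \frac{1}{4} = \frac{11}{4}$)
$t{\left(67,-6 \right)} D{\left(a{\left(0,c \right)} \right)} = 67 \cdot \frac{11}{4} = \frac{737}{4}$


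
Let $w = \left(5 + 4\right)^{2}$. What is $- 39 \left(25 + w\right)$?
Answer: $-4134$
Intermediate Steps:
$w = 81$ ($w = 9^{2} = 81$)
$- 39 \left(25 + w\right) = - 39 \left(25 + 81\right) = \left(-39\right) 106 = -4134$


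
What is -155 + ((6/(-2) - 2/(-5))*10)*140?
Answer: -3795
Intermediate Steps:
-155 + ((6/(-2) - 2/(-5))*10)*140 = -155 + ((6*(-½) - 2*(-⅕))*10)*140 = -155 + ((-3 + ⅖)*10)*140 = -155 - 13/5*10*140 = -155 - 26*140 = -155 - 3640 = -3795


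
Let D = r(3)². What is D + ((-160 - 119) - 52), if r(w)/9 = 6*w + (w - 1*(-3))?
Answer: 46325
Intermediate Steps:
r(w) = 27 + 63*w (r(w) = 9*(6*w + (w - 1*(-3))) = 9*(6*w + (w + 3)) = 9*(6*w + (3 + w)) = 9*(3 + 7*w) = 27 + 63*w)
D = 46656 (D = (27 + 63*3)² = (27 + 189)² = 216² = 46656)
D + ((-160 - 119) - 52) = 46656 + ((-160 - 119) - 52) = 46656 + (-279 - 52) = 46656 - 331 = 46325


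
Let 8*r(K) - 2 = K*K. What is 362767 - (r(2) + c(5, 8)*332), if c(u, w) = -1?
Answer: 1452393/4 ≈ 3.6310e+5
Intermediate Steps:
r(K) = ¼ + K²/8 (r(K) = ¼ + (K*K)/8 = ¼ + K²/8)
362767 - (r(2) + c(5, 8)*332) = 362767 - ((¼ + (⅛)*2²) - 1*332) = 362767 - ((¼ + (⅛)*4) - 332) = 362767 - ((¼ + ½) - 332) = 362767 - (¾ - 332) = 362767 - 1*(-1325/4) = 362767 + 1325/4 = 1452393/4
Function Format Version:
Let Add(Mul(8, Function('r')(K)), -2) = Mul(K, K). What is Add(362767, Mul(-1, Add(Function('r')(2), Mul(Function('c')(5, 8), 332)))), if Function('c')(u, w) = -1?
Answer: Rational(1452393, 4) ≈ 3.6310e+5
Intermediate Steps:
Function('r')(K) = Add(Rational(1, 4), Mul(Rational(1, 8), Pow(K, 2))) (Function('r')(K) = Add(Rational(1, 4), Mul(Rational(1, 8), Mul(K, K))) = Add(Rational(1, 4), Mul(Rational(1, 8), Pow(K, 2))))
Add(362767, Mul(-1, Add(Function('r')(2), Mul(Function('c')(5, 8), 332)))) = Add(362767, Mul(-1, Add(Add(Rational(1, 4), Mul(Rational(1, 8), Pow(2, 2))), Mul(-1, 332)))) = Add(362767, Mul(-1, Add(Add(Rational(1, 4), Mul(Rational(1, 8), 4)), -332))) = Add(362767, Mul(-1, Add(Add(Rational(1, 4), Rational(1, 2)), -332))) = Add(362767, Mul(-1, Add(Rational(3, 4), -332))) = Add(362767, Mul(-1, Rational(-1325, 4))) = Add(362767, Rational(1325, 4)) = Rational(1452393, 4)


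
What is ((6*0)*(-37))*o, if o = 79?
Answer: 0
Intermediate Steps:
((6*0)*(-37))*o = ((6*0)*(-37))*79 = (0*(-37))*79 = 0*79 = 0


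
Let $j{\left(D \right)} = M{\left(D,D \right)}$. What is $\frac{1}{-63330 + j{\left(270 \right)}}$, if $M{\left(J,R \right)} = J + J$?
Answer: $- \frac{1}{62790} \approx -1.5926 \cdot 10^{-5}$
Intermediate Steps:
$M{\left(J,R \right)} = 2 J$
$j{\left(D \right)} = 2 D$
$\frac{1}{-63330 + j{\left(270 \right)}} = \frac{1}{-63330 + 2 \cdot 270} = \frac{1}{-63330 + 540} = \frac{1}{-62790} = - \frac{1}{62790}$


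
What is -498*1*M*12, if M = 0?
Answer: 0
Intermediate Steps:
-498*1*M*12 = -498*1*0*12 = -0*12 = -498*0 = 0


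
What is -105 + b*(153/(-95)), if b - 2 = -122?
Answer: 1677/19 ≈ 88.263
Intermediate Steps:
b = -120 (b = 2 - 122 = -120)
-105 + b*(153/(-95)) = -105 - 18360/(-95) = -105 - 18360*(-1)/95 = -105 - 120*(-153/95) = -105 + 3672/19 = 1677/19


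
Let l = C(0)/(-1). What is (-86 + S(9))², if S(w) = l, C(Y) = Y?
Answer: 7396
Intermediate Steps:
l = 0 (l = 0/(-1) = 0*(-1) = 0)
S(w) = 0
(-86 + S(9))² = (-86 + 0)² = (-86)² = 7396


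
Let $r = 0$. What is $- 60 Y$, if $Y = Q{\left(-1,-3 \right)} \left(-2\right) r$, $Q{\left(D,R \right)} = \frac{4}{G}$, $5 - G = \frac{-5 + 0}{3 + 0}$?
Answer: $0$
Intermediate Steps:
$G = \frac{20}{3}$ ($G = 5 - \frac{-5 + 0}{3 + 0} = 5 - - \frac{5}{3} = 5 + \frac{5}{3} = \frac{20}{3} \approx 6.6667$)
$Q{\left(D,R \right)} = \frac{3}{5}$ ($Q{\left(D,R \right)} = \frac{4}{\frac{20}{3}} = 4 \cdot \frac{3}{20} = \frac{3}{5}$)
$Y = 0$ ($Y = \frac{3}{5} \left(-2\right) 0 = \left(- \frac{6}{5}\right) 0 = 0$)
$- 60 Y = \left(-60\right) 0 = 0$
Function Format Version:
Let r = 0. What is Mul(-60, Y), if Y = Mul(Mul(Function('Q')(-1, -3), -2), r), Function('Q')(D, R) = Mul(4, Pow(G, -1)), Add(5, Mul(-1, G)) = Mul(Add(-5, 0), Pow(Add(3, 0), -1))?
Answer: 0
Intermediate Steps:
G = Rational(20, 3) (G = Add(5, Mul(-1, Mul(Add(-5, 0), Pow(Add(3, 0), -1)))) = Add(5, Mul(-1, Mul(-5, Pow(3, -1)))) = Add(5, Mul(-1, Mul(-5, Rational(1, 3)))) = Add(5, Mul(-1, Rational(-5, 3))) = Add(5, Rational(5, 3)) = Rational(20, 3) ≈ 6.6667)
Function('Q')(D, R) = Rational(3, 5) (Function('Q')(D, R) = Mul(4, Pow(Rational(20, 3), -1)) = Mul(4, Rational(3, 20)) = Rational(3, 5))
Y = 0 (Y = Mul(Mul(Rational(3, 5), -2), 0) = Mul(Rational(-6, 5), 0) = 0)
Mul(-60, Y) = Mul(-60, 0) = 0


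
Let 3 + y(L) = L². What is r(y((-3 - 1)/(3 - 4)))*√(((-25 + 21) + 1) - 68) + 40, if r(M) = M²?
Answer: 40 + 169*I*√71 ≈ 40.0 + 1424.0*I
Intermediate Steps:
y(L) = -3 + L²
r(y((-3 - 1)/(3 - 4)))*√(((-25 + 21) + 1) - 68) + 40 = (-3 + ((-3 - 1)/(3 - 4))²)²*√(((-25 + 21) + 1) - 68) + 40 = (-3 + (-4/(-1))²)²*√((-4 + 1) - 68) + 40 = (-3 + (-4*(-1))²)²*√(-3 - 68) + 40 = (-3 + 4²)²*√(-71) + 40 = (-3 + 16)²*(I*√71) + 40 = 13²*(I*√71) + 40 = 169*(I*√71) + 40 = 169*I*√71 + 40 = 40 + 169*I*√71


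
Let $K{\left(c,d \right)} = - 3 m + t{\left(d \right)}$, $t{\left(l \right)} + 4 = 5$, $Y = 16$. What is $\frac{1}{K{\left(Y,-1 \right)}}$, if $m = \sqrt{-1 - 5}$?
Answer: $\frac{i}{i + 3 \sqrt{6}} \approx 0.018182 + 0.13361 i$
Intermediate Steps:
$t{\left(l \right)} = 1$ ($t{\left(l \right)} = -4 + 5 = 1$)
$m = i \sqrt{6}$ ($m = \sqrt{-6} = i \sqrt{6} \approx 2.4495 i$)
$K{\left(c,d \right)} = 1 - 3 i \sqrt{6}$ ($K{\left(c,d \right)} = - 3 i \sqrt{6} + 1 = 1 - 3 i \sqrt{6}$)
$\frac{1}{K{\left(Y,-1 \right)}} = \frac{1}{1 - 3 i \sqrt{6}}$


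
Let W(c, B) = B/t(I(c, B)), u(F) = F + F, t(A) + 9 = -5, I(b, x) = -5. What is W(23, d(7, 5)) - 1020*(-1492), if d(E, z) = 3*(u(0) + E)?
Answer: 3043677/2 ≈ 1.5218e+6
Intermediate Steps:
t(A) = -14 (t(A) = -9 - 5 = -14)
u(F) = 2*F
d(E, z) = 3*E (d(E, z) = 3*(2*0 + E) = 3*(0 + E) = 3*E)
W(c, B) = -B/14 (W(c, B) = B/(-14) = B*(-1/14) = -B/14)
W(23, d(7, 5)) - 1020*(-1492) = -3*7/14 - 1020*(-1492) = -1/14*21 + 1521840 = -3/2 + 1521840 = 3043677/2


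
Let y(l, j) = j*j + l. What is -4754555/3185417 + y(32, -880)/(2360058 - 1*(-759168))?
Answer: -2060607119381/1656005921207 ≈ -1.2443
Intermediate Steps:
y(l, j) = l + j**2 (y(l, j) = j**2 + l = l + j**2)
-4754555/3185417 + y(32, -880)/(2360058 - 1*(-759168)) = -4754555/3185417 + (32 + (-880)**2)/(2360058 - 1*(-759168)) = -4754555*1/3185417 + (32 + 774400)/(2360058 + 759168) = -4754555/3185417 + 774432/3119226 = -4754555/3185417 + 774432*(1/3119226) = -4754555/3185417 + 129072/519871 = -2060607119381/1656005921207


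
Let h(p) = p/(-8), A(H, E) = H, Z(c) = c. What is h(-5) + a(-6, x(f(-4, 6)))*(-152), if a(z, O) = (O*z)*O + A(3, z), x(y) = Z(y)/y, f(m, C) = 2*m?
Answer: 3653/8 ≈ 456.63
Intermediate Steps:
h(p) = -p/8 (h(p) = p*(-⅛) = -p/8)
x(y) = 1 (x(y) = y/y = 1)
a(z, O) = 3 + z*O² (a(z, O) = (O*z)*O + 3 = z*O² + 3 = 3 + z*O²)
h(-5) + a(-6, x(f(-4, 6)))*(-152) = -⅛*(-5) + (3 - 6*1²)*(-152) = 5/8 + (3 - 6*1)*(-152) = 5/8 + (3 - 6)*(-152) = 5/8 - 3*(-152) = 5/8 + 456 = 3653/8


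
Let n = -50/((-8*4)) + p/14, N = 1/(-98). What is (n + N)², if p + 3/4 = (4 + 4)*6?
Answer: 14922769/614656 ≈ 24.278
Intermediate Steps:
p = 189/4 (p = -¾ + (4 + 4)*6 = -¾ + 8*6 = -¾ + 48 = 189/4 ≈ 47.250)
N = -1/98 ≈ -0.010204
n = 79/16 (n = -50/((-8*4)) + (189/4)/14 = -50/(-32) + (189/4)*(1/14) = -50*(-1/32) + 27/8 = 25/16 + 27/8 = 79/16 ≈ 4.9375)
(n + N)² = (79/16 - 1/98)² = (3863/784)² = 14922769/614656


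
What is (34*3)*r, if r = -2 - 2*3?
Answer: -816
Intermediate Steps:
r = -8 (r = -2 - 6 = -8)
(34*3)*r = (34*3)*(-8) = 102*(-8) = -816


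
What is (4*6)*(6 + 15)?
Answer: 504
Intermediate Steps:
(4*6)*(6 + 15) = 24*21 = 504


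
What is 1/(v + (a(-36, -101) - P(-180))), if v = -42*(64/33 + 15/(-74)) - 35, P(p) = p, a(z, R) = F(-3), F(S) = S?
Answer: 407/28107 ≈ 0.014480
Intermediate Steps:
a(z, R) = -3
v = -43932/407 (v = -42*(64*(1/33) + 15*(-1/74)) - 35 = -42*(64/33 - 15/74) - 35 = -42*4241/2442 - 35 = -29687/407 - 35 = -43932/407 ≈ -107.94)
1/(v + (a(-36, -101) - P(-180))) = 1/(-43932/407 + (-3 - 1*(-180))) = 1/(-43932/407 + (-3 + 180)) = 1/(-43932/407 + 177) = 1/(28107/407) = 407/28107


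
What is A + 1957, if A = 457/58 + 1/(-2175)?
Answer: 8547223/4350 ≈ 1964.9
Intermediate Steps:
A = 34273/4350 (A = 457*(1/58) + 1*(-1/2175) = 457/58 - 1/2175 = 34273/4350 ≈ 7.8789)
A + 1957 = 34273/4350 + 1957 = 8547223/4350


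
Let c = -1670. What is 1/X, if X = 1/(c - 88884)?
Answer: -90554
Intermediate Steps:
X = -1/90554 (X = 1/(-1670 - 88884) = 1/(-90554) = -1/90554 ≈ -1.1043e-5)
1/X = 1/(-1/90554) = -90554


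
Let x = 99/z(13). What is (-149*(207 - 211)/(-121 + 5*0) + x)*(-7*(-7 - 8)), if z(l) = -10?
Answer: -376719/242 ≈ -1556.7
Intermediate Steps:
x = -99/10 (x = 99/(-10) = 99*(-⅒) = -99/10 ≈ -9.9000)
(-149*(207 - 211)/(-121 + 5*0) + x)*(-7*(-7 - 8)) = (-149*(207 - 211)/(-121 + 5*0) - 99/10)*(-7*(-7 - 8)) = (-149*(-4/(-121 + 0)) - 99/10)*(-7*(-15)) = (-149/((-121*(-¼))) - 99/10)*105 = (-149/121/4 - 99/10)*105 = (-149*4/121 - 99/10)*105 = (-596/121 - 99/10)*105 = -17939/1210*105 = -376719/242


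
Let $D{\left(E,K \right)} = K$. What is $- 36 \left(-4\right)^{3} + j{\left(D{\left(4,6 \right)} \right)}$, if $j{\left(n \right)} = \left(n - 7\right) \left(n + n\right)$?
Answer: $2292$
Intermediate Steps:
$j{\left(n \right)} = 2 n \left(-7 + n\right)$ ($j{\left(n \right)} = \left(-7 + n\right) 2 n = 2 n \left(-7 + n\right)$)
$- 36 \left(-4\right)^{3} + j{\left(D{\left(4,6 \right)} \right)} = - 36 \left(-4\right)^{3} + 2 \cdot 6 \left(-7 + 6\right) = \left(-36\right) \left(-64\right) + 2 \cdot 6 \left(-1\right) = 2304 - 12 = 2292$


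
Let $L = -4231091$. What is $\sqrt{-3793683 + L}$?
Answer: $i \sqrt{8024774} \approx 2832.8 i$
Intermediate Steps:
$\sqrt{-3793683 + L} = \sqrt{-3793683 - 4231091} = \sqrt{-8024774} = i \sqrt{8024774}$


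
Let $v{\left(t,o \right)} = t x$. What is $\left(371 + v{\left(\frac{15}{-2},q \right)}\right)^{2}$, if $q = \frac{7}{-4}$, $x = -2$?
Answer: $148996$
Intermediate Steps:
$q = - \frac{7}{4}$ ($q = 7 \left(- \frac{1}{4}\right) = - \frac{7}{4} \approx -1.75$)
$v{\left(t,o \right)} = - 2 t$ ($v{\left(t,o \right)} = t \left(-2\right) = - 2 t$)
$\left(371 + v{\left(\frac{15}{-2},q \right)}\right)^{2} = \left(371 - 2 \frac{15}{-2}\right)^{2} = \left(371 - 2 \cdot 15 \left(- \frac{1}{2}\right)\right)^{2} = \left(371 - -15\right)^{2} = \left(371 + 15\right)^{2} = 386^{2} = 148996$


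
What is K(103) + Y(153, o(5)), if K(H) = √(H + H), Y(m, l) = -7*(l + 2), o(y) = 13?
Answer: -105 + √206 ≈ -90.647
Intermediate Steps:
Y(m, l) = -14 - 7*l (Y(m, l) = -7*(2 + l) = -14 - 7*l)
K(H) = √2*√H (K(H) = √(2*H) = √2*√H)
K(103) + Y(153, o(5)) = √2*√103 + (-14 - 7*13) = √206 + (-14 - 91) = √206 - 105 = -105 + √206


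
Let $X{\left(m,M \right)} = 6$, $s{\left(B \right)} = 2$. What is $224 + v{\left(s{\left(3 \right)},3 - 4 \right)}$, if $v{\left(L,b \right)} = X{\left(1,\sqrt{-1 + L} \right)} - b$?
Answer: $231$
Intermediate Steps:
$v{\left(L,b \right)} = 6 - b$
$224 + v{\left(s{\left(3 \right)},3 - 4 \right)} = 224 + \left(6 - \left(3 - 4\right)\right) = 224 + \left(6 - -1\right) = 224 + \left(6 + 1\right) = 224 + 7 = 231$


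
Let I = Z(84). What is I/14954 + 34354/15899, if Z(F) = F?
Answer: 257532616/118876823 ≈ 2.1664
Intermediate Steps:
I = 84
I/14954 + 34354/15899 = 84/14954 + 34354/15899 = 84*(1/14954) + 34354*(1/15899) = 42/7477 + 34354/15899 = 257532616/118876823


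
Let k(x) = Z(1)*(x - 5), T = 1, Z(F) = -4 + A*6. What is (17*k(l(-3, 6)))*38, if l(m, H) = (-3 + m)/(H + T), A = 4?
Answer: -529720/7 ≈ -75674.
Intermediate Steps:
Z(F) = 20 (Z(F) = -4 + 4*6 = -4 + 24 = 20)
l(m, H) = (-3 + m)/(1 + H) (l(m, H) = (-3 + m)/(H + 1) = (-3 + m)/(1 + H))
k(x) = -100 + 20*x (k(x) = 20*(x - 5) = 20*(-5 + x) = -100 + 20*x)
(17*k(l(-3, 6)))*38 = (17*(-100 + 20*((-3 - 3)/(1 + 6))))*38 = (17*(-100 + 20*(-6/7)))*38 = (17*(-100 - 120/7))*38 = (17*(-820/7))*38 = -13940/7*38 = -529720/7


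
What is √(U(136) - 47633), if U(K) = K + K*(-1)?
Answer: I*√47633 ≈ 218.25*I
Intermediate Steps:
U(K) = 0 (U(K) = K - K = 0)
√(U(136) - 47633) = √(0 - 47633) = √(-47633) = I*√47633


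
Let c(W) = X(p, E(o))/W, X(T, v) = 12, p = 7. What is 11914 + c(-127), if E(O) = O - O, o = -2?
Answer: 1513066/127 ≈ 11914.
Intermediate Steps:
E(O) = 0
c(W) = 12/W
11914 + c(-127) = 11914 + 12/(-127) = 11914 + 12*(-1/127) = 11914 - 12/127 = 1513066/127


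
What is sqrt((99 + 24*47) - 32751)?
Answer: 2*I*sqrt(7881) ≈ 177.55*I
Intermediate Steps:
sqrt((99 + 24*47) - 32751) = sqrt((99 + 1128) - 32751) = sqrt(1227 - 32751) = sqrt(-31524) = 2*I*sqrt(7881)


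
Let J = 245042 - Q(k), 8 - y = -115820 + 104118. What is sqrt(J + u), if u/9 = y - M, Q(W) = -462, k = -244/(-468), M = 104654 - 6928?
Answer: 16*I*sqrt(2065) ≈ 727.08*I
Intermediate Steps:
M = 97726
k = 61/117 (k = -244*(-1/468) = 61/117 ≈ 0.52137)
y = 11710 (y = 8 - (-115820 + 104118) = 8 - 1*(-11702) = 8 + 11702 = 11710)
u = -774144 (u = 9*(11710 - 1*97726) = 9*(11710 - 97726) = 9*(-86016) = -774144)
J = 245504 (J = 245042 - 1*(-462) = 245042 + 462 = 245504)
sqrt(J + u) = sqrt(245504 - 774144) = sqrt(-528640) = 16*I*sqrt(2065)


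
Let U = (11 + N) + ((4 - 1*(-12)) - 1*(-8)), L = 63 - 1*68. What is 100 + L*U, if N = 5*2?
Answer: -125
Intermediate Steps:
N = 10
L = -5 (L = 63 - 68 = -5)
U = 45 (U = (11 + 10) + ((4 - 1*(-12)) - 1*(-8)) = 21 + ((4 + 12) + 8) = 21 + (16 + 8) = 21 + 24 = 45)
100 + L*U = 100 - 5*45 = 100 - 225 = -125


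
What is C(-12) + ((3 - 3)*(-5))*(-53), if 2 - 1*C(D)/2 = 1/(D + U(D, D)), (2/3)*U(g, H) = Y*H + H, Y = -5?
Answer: 119/30 ≈ 3.9667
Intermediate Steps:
U(g, H) = -6*H (U(g, H) = 3*(-5*H + H)/2 = 3*(-4*H)/2 = -6*H)
C(D) = 4 + 2/(5*D) (C(D) = 4 - 2/(D - 6*D) = 4 - 2*(-1/(5*D)) = 4 - (-2)/(5*D) = 4 + 2/(5*D))
C(-12) + ((3 - 3)*(-5))*(-53) = (4 + (⅖)/(-12)) + ((3 - 3)*(-5))*(-53) = (4 + (⅖)*(-1/12)) + (0*(-5))*(-53) = (4 - 1/30) + 0*(-53) = 119/30 + 0 = 119/30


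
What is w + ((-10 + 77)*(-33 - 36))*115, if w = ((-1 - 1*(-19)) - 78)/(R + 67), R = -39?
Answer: -3721530/7 ≈ -5.3165e+5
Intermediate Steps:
w = -15/7 (w = ((-1 - 1*(-19)) - 78)/(-39 + 67) = ((-1 + 19) - 78)/28 = (18 - 78)*(1/28) = -60*1/28 = -15/7 ≈ -2.1429)
w + ((-10 + 77)*(-33 - 36))*115 = -15/7 + ((-10 + 77)*(-33 - 36))*115 = -15/7 + (67*(-69))*115 = -15/7 - 4623*115 = -15/7 - 531645 = -3721530/7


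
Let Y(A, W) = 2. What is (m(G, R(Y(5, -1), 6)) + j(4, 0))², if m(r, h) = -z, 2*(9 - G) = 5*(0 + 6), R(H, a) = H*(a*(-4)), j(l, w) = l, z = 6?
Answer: 4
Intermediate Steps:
R(H, a) = -4*H*a (R(H, a) = H*(-4*a) = -4*H*a)
G = -6 (G = 9 - 5*(0 + 6)/2 = 9 - 5*6/2 = 9 - ½*30 = 9 - 15 = -6)
m(r, h) = -6 (m(r, h) = -1*6 = -6)
(m(G, R(Y(5, -1), 6)) + j(4, 0))² = (-6 + 4)² = (-2)² = 4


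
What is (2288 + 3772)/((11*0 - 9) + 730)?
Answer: 6060/721 ≈ 8.4050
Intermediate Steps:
(2288 + 3772)/((11*0 - 9) + 730) = 6060/((0 - 9) + 730) = 6060/(-9 + 730) = 6060/721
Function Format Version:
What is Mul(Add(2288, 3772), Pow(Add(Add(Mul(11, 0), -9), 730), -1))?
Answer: Rational(6060, 721) ≈ 8.4050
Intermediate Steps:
Mul(Add(2288, 3772), Pow(Add(Add(Mul(11, 0), -9), 730), -1)) = Mul(6060, Pow(Add(Add(0, -9), 730), -1)) = Mul(6060, Pow(Add(-9, 730), -1)) = Mul(6060, Pow(721, -1)) = Mul(6060, Rational(1, 721)) = Rational(6060, 721)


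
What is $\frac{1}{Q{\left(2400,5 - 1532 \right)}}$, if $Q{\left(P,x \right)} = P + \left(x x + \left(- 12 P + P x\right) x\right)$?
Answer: $\frac{1}{5642461329} \approx 1.7723 \cdot 10^{-10}$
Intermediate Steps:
$Q{\left(P,x \right)} = P + x^{2} + x \left(- 12 P + P x\right)$ ($Q{\left(P,x \right)} = P + \left(x^{2} + x \left(- 12 P + P x\right)\right) = P + x^{2} + x \left(- 12 P + P x\right)$)
$\frac{1}{Q{\left(2400,5 - 1532 \right)}} = \frac{1}{2400 + \left(5 - 1532\right)^{2} + 2400 \left(5 - 1532\right)^{2} - 28800 \left(5 - 1532\right)} = \frac{1}{2400 + \left(-1527\right)^{2} + 2400 \left(-1527\right)^{2} - 28800 \left(-1527\right)} = \frac{1}{2400 + 2331729 + 2400 \cdot 2331729 + 43977600} = \frac{1}{2400 + 2331729 + 5596149600 + 43977600} = \frac{1}{5642461329}$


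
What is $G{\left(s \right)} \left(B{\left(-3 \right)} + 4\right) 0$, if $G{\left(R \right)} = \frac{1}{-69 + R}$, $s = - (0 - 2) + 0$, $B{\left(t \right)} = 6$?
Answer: $0$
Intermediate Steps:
$s = 2$ ($s = - (0 - 2) + 0 = \left(-1\right) \left(-2\right) + 0 = 2 + 0 = 2$)
$G{\left(s \right)} \left(B{\left(-3 \right)} + 4\right) 0 = \frac{\left(6 + 4\right) 0}{-69 + 2} = \frac{10 \cdot 0}{-67} = \left(- \frac{1}{67}\right) 0 = 0$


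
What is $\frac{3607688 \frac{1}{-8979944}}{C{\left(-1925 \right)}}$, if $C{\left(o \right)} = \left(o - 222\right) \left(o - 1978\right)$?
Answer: $- \frac{450961}{9406200614313} \approx -4.7943 \cdot 10^{-8}$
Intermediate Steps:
$C{\left(o \right)} = \left(-1978 + o\right) \left(-222 + o\right)$ ($C{\left(o \right)} = \left(-222 + o\right) \left(-1978 + o\right) = \left(-1978 + o\right) \left(-222 + o\right)$)
$\frac{3607688 \frac{1}{-8979944}}{C{\left(-1925 \right)}} = \frac{3607688 \frac{1}{-8979944}}{439116 + \left(-1925\right)^{2} - -4235000} = \frac{3607688 \left(- \frac{1}{8979944}\right)}{439116 + 3705625 + 4235000} = - \frac{450961}{1122493 \cdot 8379741} = \left(- \frac{450961}{1122493}\right) \frac{1}{8379741} = - \frac{450961}{9406200614313}$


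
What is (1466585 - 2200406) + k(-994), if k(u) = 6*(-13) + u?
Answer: -734893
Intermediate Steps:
k(u) = -78 + u
(1466585 - 2200406) + k(-994) = (1466585 - 2200406) + (-78 - 994) = -733821 - 1072 = -734893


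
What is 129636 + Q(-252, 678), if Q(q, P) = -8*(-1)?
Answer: 129644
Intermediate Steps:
Q(q, P) = 8
129636 + Q(-252, 678) = 129636 + 8 = 129644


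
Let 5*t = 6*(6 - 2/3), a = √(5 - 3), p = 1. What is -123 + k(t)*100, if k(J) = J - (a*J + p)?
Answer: 417 - 640*√2 ≈ -488.10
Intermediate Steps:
a = √2 ≈ 1.4142
t = 32/5 (t = (6*(6 - 2/3))/5 = (6*(6 - 2*⅓))/5 = (6*(6 - ⅔))/5 = (6*(16/3))/5 = (⅕)*32 = 32/5 ≈ 6.4000)
k(J) = -1 + J - J*√2 (k(J) = J - (√2*J + 1) = J - (J*√2 + 1) = J - (1 + J*√2) = J + (-1 - J*√2) = -1 + J - J*√2)
-123 + k(t)*100 = -123 + (-1 + 32/5 - 1*32/5*√2)*100 = -123 + (-1 + 32/5 - 32*√2/5)*100 = -123 + (27/5 - 32*√2/5)*100 = -123 + (540 - 640*√2) = 417 - 640*√2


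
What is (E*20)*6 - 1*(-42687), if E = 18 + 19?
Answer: 47127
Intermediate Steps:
E = 37
(E*20)*6 - 1*(-42687) = (37*20)*6 - 1*(-42687) = 740*6 + 42687 = 4440 + 42687 = 47127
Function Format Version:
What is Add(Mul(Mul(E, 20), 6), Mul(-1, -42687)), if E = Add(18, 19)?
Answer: 47127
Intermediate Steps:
E = 37
Add(Mul(Mul(E, 20), 6), Mul(-1, -42687)) = Add(Mul(Mul(37, 20), 6), Mul(-1, -42687)) = Add(Mul(740, 6), 42687) = Add(4440, 42687) = 47127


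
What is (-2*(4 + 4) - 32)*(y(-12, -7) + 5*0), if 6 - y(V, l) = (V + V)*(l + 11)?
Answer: -4896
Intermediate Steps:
y(V, l) = 6 - 2*V*(11 + l) (y(V, l) = 6 - (V + V)*(l + 11) = 6 - 2*V*(11 + l))
(-2*(4 + 4) - 32)*(y(-12, -7) + 5*0) = (-2*(4 + 4) - 32)*((6 - 22*(-12) - 2*(-12)*(-7)) + 5*0) = (-2*8 - 32)*((6 + 264 - 168) + 0) = (-16 - 32)*(102 + 0) = -48*102 = -4896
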